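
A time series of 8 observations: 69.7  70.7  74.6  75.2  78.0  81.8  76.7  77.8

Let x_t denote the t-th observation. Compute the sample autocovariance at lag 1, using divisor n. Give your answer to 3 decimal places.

Mean x̄ = (69.7 + 70.7 + 74.6 + 75.2 + 78.0 + 81.8 + 76.7 + 77.8)/8 = 75.5625
Deviations: -5.8625, -4.8625, -0.9625, -0.3625, 2.4375, 6.2375, 1.1375, 2.2375
Σ_{t=1}^{7}(x_t−x̄)(x_{t+1}−x̄) = 57.4961
γ_1 = 57.4961 / 8 = 7.187

7.187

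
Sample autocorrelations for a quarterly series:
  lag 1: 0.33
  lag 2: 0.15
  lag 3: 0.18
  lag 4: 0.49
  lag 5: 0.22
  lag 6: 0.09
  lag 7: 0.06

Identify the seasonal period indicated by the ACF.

The largest autocorrelation is r_4 = 0.49; the remaining lags stay at or below 0.33. The elevated value at lag 1 (0.33), dropping to 0.15 at lag 2, reflects decaying short-term dependence rather than seasonality.
The dominant spike at lag 4 indicates a seasonal period of 4.

4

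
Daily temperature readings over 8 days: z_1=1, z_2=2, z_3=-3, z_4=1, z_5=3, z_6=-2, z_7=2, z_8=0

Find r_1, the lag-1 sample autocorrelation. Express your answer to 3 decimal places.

Mean z̄ = (1 + 2 − 3 + 1 + 3 − 2 + 2 + 0)/8 = 0.5000
Deviations from mean: 0.5000, 1.5000, -3.5000, 0.5000, 2.5000, -2.5000, 1.5000, -0.5000
Σ(z_t−z̄)(z_{t+1}−z̄) = (0.7500) + (-5.2500) + (-1.7500) + (1.2500) + (-6.2500) + (-3.7500) + (-0.7500) = -15.7500
Denominator Σ(z_t−z̄)² = 30.0000
r_1 = -15.7500 / 30.0000 = -0.525

-0.525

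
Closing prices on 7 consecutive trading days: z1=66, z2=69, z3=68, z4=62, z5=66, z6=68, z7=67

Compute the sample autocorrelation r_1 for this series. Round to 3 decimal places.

Mean z̄ = (66 + 69 + 68 + 62 + 66 + 68 + 67)/7 = 66.5714
Deviations from mean: -0.5714, 2.4286, 1.4286, -4.5714, -0.5714, 1.4286, 0.4286
Numerator Σ_{t=1}^{6}(z_t−z̄)(z_{t+1}−z̄) = -2.0408
Denominator Σ(z_t−z̄)² = 31.7143
r_1 = -2.0408 / 31.7143 = -0.064

-0.064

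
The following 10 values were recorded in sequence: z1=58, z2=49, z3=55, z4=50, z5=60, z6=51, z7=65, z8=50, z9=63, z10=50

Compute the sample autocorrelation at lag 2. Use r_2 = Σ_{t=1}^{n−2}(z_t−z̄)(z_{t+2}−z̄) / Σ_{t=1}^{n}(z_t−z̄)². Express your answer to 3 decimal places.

0.692

Mean z̄ = (58 + 49 + 55 + 50 + 60 + 51 + 65 + 50 + 63 + 50)/10 = 55.1000
Numerator Σ_{t=1}^{8}(z_t−z̄)(z_{t+2}−z̄) = 224.8800
Denominator Σ(z_t−z̄)² = 324.9000
r_2 = 224.8800 / 324.9000 = 0.692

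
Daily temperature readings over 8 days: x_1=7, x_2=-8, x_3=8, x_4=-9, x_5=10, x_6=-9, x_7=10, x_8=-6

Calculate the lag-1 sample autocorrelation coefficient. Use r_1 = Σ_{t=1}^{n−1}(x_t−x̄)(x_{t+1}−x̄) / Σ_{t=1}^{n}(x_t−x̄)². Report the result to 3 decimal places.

Mean x̄ = (7 − 8 + 8 − 9 + 10 − 9 + 10 − 6)/8 = 0.3750
Deviations from mean: 6.6250, -8.3750, 7.6250, -9.3750, 9.6250, -9.3750, 9.6250, -6.3750
Numerator Σ_{t=1}^{7}(x_t−x̄)(x_{t+1}−x̄) = -522.8906
Denominator Σ(x_t−x̄)² = 573.8750
r_1 = -522.8906 / 573.8750 = -0.911

-0.911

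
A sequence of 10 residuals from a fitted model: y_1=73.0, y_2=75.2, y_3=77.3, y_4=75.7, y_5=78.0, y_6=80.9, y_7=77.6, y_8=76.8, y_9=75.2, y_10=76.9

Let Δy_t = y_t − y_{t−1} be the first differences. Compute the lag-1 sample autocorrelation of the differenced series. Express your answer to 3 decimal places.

First differences Δy: 2.2, 2.1, -1.6, 2.3, 2.9, -3.3, -0.8, -1.6, 1.7
Mean of differences = 0.4333
Numerator Σ(Δy_t−Δȳ)(Δy_{t+1}−Δȳ) = -4.3078
Denominator Σ(Δy_t−Δȳ)² = 40.8000
r_1(Δy) = -4.3078 / 40.8000 = -0.106

-0.106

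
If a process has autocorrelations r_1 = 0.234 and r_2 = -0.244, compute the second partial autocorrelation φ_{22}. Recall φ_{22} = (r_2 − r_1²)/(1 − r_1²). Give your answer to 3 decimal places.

-0.316

φ_{22} = (r_2 − r_1²) / (1 − r_1²)
r_1² = (0.234)² = 0.054756
Numerator = -0.244 − 0.0548 = -0.2988; denominator = 1 − 0.0548 = 0.9452
φ_{22} = -0.2988 / 0.9452 = -0.316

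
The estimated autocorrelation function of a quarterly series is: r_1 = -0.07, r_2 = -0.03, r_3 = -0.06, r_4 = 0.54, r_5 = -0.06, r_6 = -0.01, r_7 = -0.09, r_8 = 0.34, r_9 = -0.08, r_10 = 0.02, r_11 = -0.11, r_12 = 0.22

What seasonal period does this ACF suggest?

The largest autocorrelation is r_4 = 0.54, with weaker echoes at lags 8 (0.34) and 12 (0.22); the remaining lags stay at or below 0.02.
The dominant spike at lag 4 indicates a seasonal period of 4.

4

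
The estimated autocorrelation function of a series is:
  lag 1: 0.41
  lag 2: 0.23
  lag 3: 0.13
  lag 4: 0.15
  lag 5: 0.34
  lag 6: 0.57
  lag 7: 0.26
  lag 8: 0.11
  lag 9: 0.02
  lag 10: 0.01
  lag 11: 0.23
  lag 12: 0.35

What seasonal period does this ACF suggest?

The largest autocorrelation is r_6 = 0.57; the remaining lags stay at or below 0.41. The elevated value at lag 1 (0.41), dropping to 0.23 at lag 2, reflects decaying short-term dependence rather than seasonality.
The dominant spike at lag 6 indicates a seasonal period of 6.

6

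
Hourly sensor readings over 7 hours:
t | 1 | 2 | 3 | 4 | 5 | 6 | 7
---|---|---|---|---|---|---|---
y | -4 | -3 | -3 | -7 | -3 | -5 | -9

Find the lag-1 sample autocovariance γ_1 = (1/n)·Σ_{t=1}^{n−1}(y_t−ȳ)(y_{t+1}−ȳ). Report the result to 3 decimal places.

-0.370

Mean ȳ = (-4 − 3 − 3 − 7 − 3 − 5 − 9)/7 = -4.8571
Σ_{t=1}^{6}(y_t−ȳ)(y_{t+1}−ȳ) = -2.5918
γ_1 = -2.5918 / 7 = -0.370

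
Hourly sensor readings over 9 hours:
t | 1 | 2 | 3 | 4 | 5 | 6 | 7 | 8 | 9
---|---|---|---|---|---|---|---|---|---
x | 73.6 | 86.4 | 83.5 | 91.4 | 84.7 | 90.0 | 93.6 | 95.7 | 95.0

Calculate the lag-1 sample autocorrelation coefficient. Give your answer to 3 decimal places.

0.261

Mean x̄ = (73.6 + 86.4 + 83.5 + 91.4 + 84.7 + 90.0 + 93.6 + 95.7 + 95.0)/9 = 88.2111
Numerator Σ_{t=1}^{8}(x_t−x̄)(x_{t+1}−x̄) = 103.3321
Denominator Σ(x_t−x̄)² = 395.8689
r_1 = 103.3321 / 395.8689 = 0.261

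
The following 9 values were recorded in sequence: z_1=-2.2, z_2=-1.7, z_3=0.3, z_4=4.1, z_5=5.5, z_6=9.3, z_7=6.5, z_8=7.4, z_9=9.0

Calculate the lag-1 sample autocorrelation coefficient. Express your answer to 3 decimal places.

0.649

Mean z̄ = (-2.2 − 1.7 + 0.3 + 4.1 + 5.5 + 9.3 + 6.5 + 7.4 + 9.0)/9 = 4.2444
Numerator Σ_{t=1}^{8}(z_t−z̄)(z_{t+1}−z̄) = 102.0191
Denominator Σ(z_t−z̄)² = 157.2422
r_1 = 102.0191 / 157.2422 = 0.649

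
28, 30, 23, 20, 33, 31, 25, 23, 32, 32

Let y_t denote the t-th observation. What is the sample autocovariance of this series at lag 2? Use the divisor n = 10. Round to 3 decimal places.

Mean ȳ = (28 + 30 + 23 + 20 + 33 + 31 + 25 + 23 + 32 + 32)/10 = 27.7000
Σ_{t=1}^{8}(y_t−ȳ)(y_{t+2}−ȳ) = -131.0800
γ_2 = -131.0800 / 10 = -13.108

-13.108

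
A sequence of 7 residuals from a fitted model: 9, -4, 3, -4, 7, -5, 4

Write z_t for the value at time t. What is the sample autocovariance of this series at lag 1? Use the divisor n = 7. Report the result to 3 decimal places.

-20.108

Mean z̄ = (9 − 4 + 3 − 4 + 7 − 5 + 4)/7 = 1.4286
Deviations: 7.5714, -5.4286, 1.5714, -5.4286, 5.5714, -6.4286, 2.5714
Σ_{t=1}^{6}(z_t−z̄)(z_{t+1}−z̄) = -140.7551
γ_1 = -140.7551 / 7 = -20.108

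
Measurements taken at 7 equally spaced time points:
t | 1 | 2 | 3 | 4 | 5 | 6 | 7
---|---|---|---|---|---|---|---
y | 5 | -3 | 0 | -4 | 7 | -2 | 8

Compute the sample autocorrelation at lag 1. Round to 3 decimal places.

-0.483

Mean ȳ = (5 − 3 + 0 − 4 + 7 − 2 + 8)/7 = 1.5714
Σ(y_t−ȳ)(y_{t+1}−ȳ) = (-15.6735) + (7.1837) + (8.7551) + (-30.2449) + (-19.3878) + (-22.9592) = -72.3265
Denominator Σ(y_t−ȳ)² = 149.7143
r_1 = -72.3265 / 149.7143 = -0.483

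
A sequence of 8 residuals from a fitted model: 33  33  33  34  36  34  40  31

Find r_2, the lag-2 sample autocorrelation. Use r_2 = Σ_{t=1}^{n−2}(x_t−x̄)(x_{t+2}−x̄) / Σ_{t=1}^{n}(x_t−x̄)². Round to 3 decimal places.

0.206

Mean x̄ = (33 + 33 + 33 + 34 + 36 + 34 + 40 + 31)/8 = 34.2500
Deviations from mean: -1.2500, -1.2500, -1.2500, -0.2500, 1.7500, -0.2500, 5.7500, -3.2500
Numerator Σ_{t=1}^{6}(x_t−x̄)(x_{t+2}−x̄) = 10.6250
Denominator Σ(x_t−x̄)² = 51.5000
r_2 = 10.6250 / 51.5000 = 0.206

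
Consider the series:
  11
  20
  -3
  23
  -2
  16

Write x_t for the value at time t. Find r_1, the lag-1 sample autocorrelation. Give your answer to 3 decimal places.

-0.839

Mean x̄ = (11 + 20 − 3 + 23 − 2 + 16)/6 = 10.8333
Deviations from mean: 0.1667, 9.1667, -13.8333, 12.1667, -12.8333, 5.1667
Numerator Σ_{t=1}^{5}(x_t−x̄)(x_{t+1}−x̄) = -516.0278
Denominator Σ(x_t−x̄)² = 614.8333
r_1 = -516.0278 / 614.8333 = -0.839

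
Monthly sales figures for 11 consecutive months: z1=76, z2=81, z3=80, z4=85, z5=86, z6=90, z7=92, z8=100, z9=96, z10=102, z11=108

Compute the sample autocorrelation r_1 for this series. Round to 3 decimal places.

0.638

Mean z̄ = (76 + 81 + 80 + 85 + 86 + 90 + 92 + 100 + 96 + 102 + 108)/11 = 90.5455
Numerator Σ_{t=1}^{10}(z_t−z̄)(z_{t+1}−z̄) = 652.6116
Denominator Σ(z_t−z̄)² = 1022.7273
r_1 = 652.6116 / 1022.7273 = 0.638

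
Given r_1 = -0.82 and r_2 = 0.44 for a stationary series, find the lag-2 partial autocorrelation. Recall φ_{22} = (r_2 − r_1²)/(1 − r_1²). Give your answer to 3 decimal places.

φ_{22} = (r_2 − r_1²) / (1 − r_1²)
r_1² = (-0.82)² = 0.6724
Numerator = 0.44 − 0.6724 = -0.2324; denominator = 1 − 0.6724 = 0.3276
φ_{22} = -0.2324 / 0.3276 = -0.709

-0.709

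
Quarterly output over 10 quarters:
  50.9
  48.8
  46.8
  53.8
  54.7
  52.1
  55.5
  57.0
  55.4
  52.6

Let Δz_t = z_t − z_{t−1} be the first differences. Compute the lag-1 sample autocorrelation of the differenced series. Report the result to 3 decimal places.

-0.099

First differences Δz: -2.1, -2.0, 7.0, 0.9, -2.6, 3.4, 1.5, -1.6, -2.8
Mean of differences = 0.1889
Numerator Σ(Δz_t−Δz̄)(Δz_{t+1}−Δz̄) = -8.7823
Denominator Σ(Δz_t−Δz̄)² = 88.8689
r_1(Δz) = -8.7823 / 88.8689 = -0.099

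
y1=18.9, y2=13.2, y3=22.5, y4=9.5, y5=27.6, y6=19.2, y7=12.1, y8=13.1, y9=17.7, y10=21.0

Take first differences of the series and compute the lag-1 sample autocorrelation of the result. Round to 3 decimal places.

-0.637

First differences Δy: -5.7, 9.3, -13.0, 18.1, -8.4, -7.1, 1.0, 4.6, 3.3
Mean of differences = 0.2333
Numerator Σ(Δy_t−Δȳ)(Δy_{t+1}−Δȳ) = -490.0344
Denominator Σ(Δy_t−Δȳ)² = 769.1200
r_1(Δy) = -490.0344 / 769.1200 = -0.637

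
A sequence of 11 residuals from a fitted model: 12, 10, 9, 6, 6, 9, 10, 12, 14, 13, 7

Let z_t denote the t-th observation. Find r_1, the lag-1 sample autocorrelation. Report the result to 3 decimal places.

Mean z̄ = (12 + 10 + 9 + 6 + 6 + 9 + 10 + 12 + 14 + 13 + 7)/11 = 9.8182
Numerator Σ_{t=1}^{10}(z_t−z̄)(z_{t+1}−z̄) = 34.7851
Denominator Σ(z_t−z̄)² = 75.6364
r_1 = 34.7851 / 75.6364 = 0.460

0.460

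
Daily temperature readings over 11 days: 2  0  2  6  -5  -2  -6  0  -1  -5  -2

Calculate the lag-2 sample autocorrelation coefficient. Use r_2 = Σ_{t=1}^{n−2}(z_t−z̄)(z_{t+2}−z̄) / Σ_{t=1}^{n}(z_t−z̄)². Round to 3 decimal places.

0.094

Mean z̄ = (2 + 0 + 2 + 6 − 5 − 2 − 6 + 0 − 1 − 5 − 2)/11 = -1.0000
Numerator Σ_{t=1}^{9}(z_t−z̄)(z_{t+2}−z̄) = 12.0000
Denominator Σ(z_t−z̄)² = 128.0000
r_2 = 12.0000 / 128.0000 = 0.094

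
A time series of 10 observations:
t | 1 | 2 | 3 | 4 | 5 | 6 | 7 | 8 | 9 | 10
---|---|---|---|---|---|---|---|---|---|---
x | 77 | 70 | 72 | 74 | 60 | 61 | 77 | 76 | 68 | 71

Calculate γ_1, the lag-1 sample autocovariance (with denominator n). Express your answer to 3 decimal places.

2.384

Mean x̄ = (77 + 70 + 72 + 74 + 60 + 61 + 77 + 76 + 68 + 71)/10 = 70.6000
Σ_{t=1}^{9}(x_t−x̄)(x_{t+1}−x̄) = 23.8400
γ_1 = 23.8400 / 10 = 2.384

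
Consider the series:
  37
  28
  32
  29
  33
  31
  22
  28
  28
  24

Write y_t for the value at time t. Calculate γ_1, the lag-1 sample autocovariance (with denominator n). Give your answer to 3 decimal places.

-0.384

Mean ȳ = (37 + 28 + 32 + 29 + 33 + 31 + 22 + 28 + 28 + 24)/10 = 29.2000
Σ_{t=1}^{9}(y_t−ȳ)(y_{t+1}−ȳ) = -3.8400
γ_1 = -3.8400 / 10 = -0.384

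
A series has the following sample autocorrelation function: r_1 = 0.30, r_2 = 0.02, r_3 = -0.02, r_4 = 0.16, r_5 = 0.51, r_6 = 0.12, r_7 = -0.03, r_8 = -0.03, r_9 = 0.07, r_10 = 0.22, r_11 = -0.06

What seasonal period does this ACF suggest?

The largest autocorrelation is r_5 = 0.51; the remaining lags stay at or below 0.30. The elevated value at lag 1 (0.30), dropping to 0.02 at lag 2, reflects decaying short-term dependence rather than seasonality.
The dominant spike at lag 5 indicates a seasonal period of 5.

5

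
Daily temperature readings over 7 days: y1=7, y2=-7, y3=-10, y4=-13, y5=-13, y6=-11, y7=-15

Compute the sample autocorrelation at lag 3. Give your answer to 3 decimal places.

-0.137

Mean ȳ = (7 − 7 − 10 − 13 − 13 − 11 − 15)/7 = -8.8571
Deviations from mean: 15.8571, 1.8571, -1.1429, -4.1429, -4.1429, -2.1429, -6.1429
Numerator Σ_{t=1}^{4}(y_t−ȳ)(y_{t+3}−ȳ) = -45.4898
Denominator Σ(y_t−ȳ)² = 332.8571
r_3 = -45.4898 / 332.8571 = -0.137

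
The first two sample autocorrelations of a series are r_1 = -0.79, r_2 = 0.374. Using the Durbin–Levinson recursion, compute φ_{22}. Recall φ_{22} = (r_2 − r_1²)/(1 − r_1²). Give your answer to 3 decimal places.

-0.665

φ_{22} = (r_2 − r_1²) / (1 − r_1²)
r_1² = (-0.79)² = 0.6241
Numerator = 0.374 − 0.6241 = -0.2501; denominator = 1 − 0.6241 = 0.3759
φ_{22} = -0.2501 / 0.3759 = -0.665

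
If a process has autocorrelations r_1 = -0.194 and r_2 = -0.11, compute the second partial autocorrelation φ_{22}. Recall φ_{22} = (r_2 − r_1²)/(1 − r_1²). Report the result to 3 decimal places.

-0.153

φ_{22} = (r_2 − r_1²) / (1 − r_1²)
r_1² = (-0.194)² = 0.037636
Numerator = -0.11 − 0.0376 = -0.1476; denominator = 1 − 0.0376 = 0.9624
φ_{22} = -0.1476 / 0.9624 = -0.153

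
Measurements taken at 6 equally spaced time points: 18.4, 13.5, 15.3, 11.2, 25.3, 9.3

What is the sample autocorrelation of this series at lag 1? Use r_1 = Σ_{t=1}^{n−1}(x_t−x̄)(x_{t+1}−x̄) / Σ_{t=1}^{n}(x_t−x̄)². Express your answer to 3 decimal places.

Mean x̄ = (18.4 + 13.5 + 15.3 + 11.2 + 25.3 + 9.3)/6 = 15.5000
Deviations from mean: 2.9000, -2.0000, -0.2000, -4.3000, 9.8000, -6.2000
Numerator Σ_{t=1}^{5}(x_t−x̄)(x_{t+1}−x̄) = -107.4400
Denominator Σ(x_t−x̄)² = 165.4200
r_1 = -107.4400 / 165.4200 = -0.649

-0.649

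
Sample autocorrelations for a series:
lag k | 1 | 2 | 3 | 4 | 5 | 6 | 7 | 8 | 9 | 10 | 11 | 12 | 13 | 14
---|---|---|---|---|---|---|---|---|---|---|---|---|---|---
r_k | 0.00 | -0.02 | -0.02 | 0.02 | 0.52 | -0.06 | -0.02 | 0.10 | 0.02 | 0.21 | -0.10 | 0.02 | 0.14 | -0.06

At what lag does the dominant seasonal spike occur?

5

The largest autocorrelation is r_5 = 0.52, with a weaker echo at lag 10 (0.21); the remaining lags stay at or below 0.14.
The dominant spike at lag 5 indicates a seasonal period of 5.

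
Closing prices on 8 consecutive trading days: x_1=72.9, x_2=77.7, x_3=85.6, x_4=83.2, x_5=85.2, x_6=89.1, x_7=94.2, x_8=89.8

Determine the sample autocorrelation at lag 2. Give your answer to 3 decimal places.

Mean x̄ = (72.9 + 77.7 + 85.6 + 83.2 + 85.2 + 89.1 + 94.2 + 89.8)/8 = 84.7125
Deviations from mean: -11.8125, -7.0125, 0.8875, -1.5125, 0.4875, 4.3875, 9.4875, 5.0875
Σ(x_t−x̄)(x_{t+2}−x̄) = (-10.4836) + (10.6064) + (0.4327) + (-6.6361) + (4.6252) + (22.3214) = 20.8659
Denominator Σ(x_t−x̄)² = 327.1688
r_2 = 20.8659 / 327.1688 = 0.064

0.064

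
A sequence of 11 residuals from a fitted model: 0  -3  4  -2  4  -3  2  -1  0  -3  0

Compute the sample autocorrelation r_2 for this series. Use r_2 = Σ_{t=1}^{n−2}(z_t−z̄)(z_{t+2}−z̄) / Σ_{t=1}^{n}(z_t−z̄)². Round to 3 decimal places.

Mean z̄ = (0 − 3 + 4 − 2 + 4 − 3 + 2 − 1 + 0 − 3 + 0)/11 = -0.1818
Numerator Σ_{t=1}^{9}(z_t−z̄)(z_{t+2}−z̄) = 42.6612
Denominator Σ(z_t−z̄)² = 67.6364
r_2 = 42.6612 / 67.6364 = 0.631

0.631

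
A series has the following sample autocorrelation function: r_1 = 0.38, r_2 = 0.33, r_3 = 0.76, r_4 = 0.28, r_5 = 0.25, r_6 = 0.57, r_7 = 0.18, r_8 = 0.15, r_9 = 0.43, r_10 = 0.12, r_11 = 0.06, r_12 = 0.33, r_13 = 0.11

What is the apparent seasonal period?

3

The largest autocorrelation is r_3 = 0.76, with weaker echoes at lags 6 (0.57) and 9 (0.43); the remaining lags stay at or below 0.38. The elevated value at lag 1 (0.38), dropping to 0.33 at lag 2, reflects decaying short-term dependence rather than seasonality.
The dominant spike at lag 3 indicates a seasonal period of 3.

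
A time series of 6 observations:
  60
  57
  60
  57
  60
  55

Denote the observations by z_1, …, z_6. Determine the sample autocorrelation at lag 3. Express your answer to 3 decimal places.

-0.442

Mean z̄ = (60 + 57 + 60 + 57 + 60 + 55)/6 = 58.1667
Deviations from mean: 1.8333, -1.1667, 1.8333, -1.1667, 1.8333, -3.1667
Σ(z_t−z̄)(z_{t+3}−z̄) = (-2.1389) + (-2.1389) + (-5.8056) = -10.0833
Denominator Σ(z_t−z̄)² = 22.8333
r_3 = -10.0833 / 22.8333 = -0.442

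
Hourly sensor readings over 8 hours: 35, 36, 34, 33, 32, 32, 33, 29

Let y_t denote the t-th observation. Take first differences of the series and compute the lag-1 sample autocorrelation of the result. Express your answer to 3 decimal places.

-0.334

First differences Δy: 1, -2, -1, -1, 0, 1, -4
Mean of differences = -0.8571
Numerator Σ(Δy_t−Δȳ)(Δy_{t+1}−Δȳ) = -6.3061
Denominator Σ(Δy_t−Δȳ)² = 18.8571
r_1(Δy) = -6.3061 / 18.8571 = -0.334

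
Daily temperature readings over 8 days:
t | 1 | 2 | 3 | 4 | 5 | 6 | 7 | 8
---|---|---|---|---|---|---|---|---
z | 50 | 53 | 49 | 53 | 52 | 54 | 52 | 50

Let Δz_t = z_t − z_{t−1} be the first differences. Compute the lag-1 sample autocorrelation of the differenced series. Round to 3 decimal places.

First differences Δz: 3, -4, 4, -1, 2, -2, -2
Mean of differences = 0.0000
Numerator Σ(Δz_t−Δz̄)(Δz_{t+1}−Δz̄) = -34.0000
Denominator Σ(Δz_t−Δz̄)² = 54.0000
r_1(Δz) = -34.0000 / 54.0000 = -0.630

-0.630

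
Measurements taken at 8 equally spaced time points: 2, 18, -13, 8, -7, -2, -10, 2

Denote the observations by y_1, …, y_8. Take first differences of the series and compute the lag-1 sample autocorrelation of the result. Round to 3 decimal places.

-0.791

First differences Δy: 16, -31, 21, -15, 5, -8, 12
Mean of differences = 0.0000
Numerator Σ(Δy_t−Δȳ)(Δy_{t+1}−Δȳ) = -1673.0000
Denominator Σ(Δy_t−Δȳ)² = 2116.0000
r_1(Δy) = -1673.0000 / 2116.0000 = -0.791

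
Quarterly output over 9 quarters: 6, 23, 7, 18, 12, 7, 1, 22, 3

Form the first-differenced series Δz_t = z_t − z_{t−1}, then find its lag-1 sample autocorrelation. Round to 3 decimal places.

First differences Δz: 17, -16, 11, -6, -5, -6, 21, -19
Mean of differences = -0.3750
Numerator Σ(Δz_t−Δz̄)(Δz_{t+1}−Δz̄) = -979.5156
Denominator Σ(Δz_t−Δz̄)² = 1563.8750
r_1(Δz) = -979.5156 / 1563.8750 = -0.626

-0.626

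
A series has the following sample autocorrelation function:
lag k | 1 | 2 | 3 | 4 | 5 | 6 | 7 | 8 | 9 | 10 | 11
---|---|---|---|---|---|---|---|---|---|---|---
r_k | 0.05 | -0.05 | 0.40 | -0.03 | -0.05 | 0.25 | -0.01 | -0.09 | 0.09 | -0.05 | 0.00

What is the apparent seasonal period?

The largest autocorrelation is r_3 = 0.40, with a weaker echo at lag 6 (0.25); the remaining lags stay at or below 0.09.
The dominant spike at lag 3 indicates a seasonal period of 3.

3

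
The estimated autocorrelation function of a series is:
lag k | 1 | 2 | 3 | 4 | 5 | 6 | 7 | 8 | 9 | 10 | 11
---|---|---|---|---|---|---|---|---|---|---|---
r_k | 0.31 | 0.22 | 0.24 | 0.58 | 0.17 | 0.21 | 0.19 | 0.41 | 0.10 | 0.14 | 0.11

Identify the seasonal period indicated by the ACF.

4

The largest autocorrelation is r_4 = 0.58, with a weaker echo at lag 8 (0.41); the remaining lags stay at or below 0.31. The elevated value at lag 1 (0.31), dropping to 0.22 at lag 2, reflects decaying short-term dependence rather than seasonality.
The dominant spike at lag 4 indicates a seasonal period of 4.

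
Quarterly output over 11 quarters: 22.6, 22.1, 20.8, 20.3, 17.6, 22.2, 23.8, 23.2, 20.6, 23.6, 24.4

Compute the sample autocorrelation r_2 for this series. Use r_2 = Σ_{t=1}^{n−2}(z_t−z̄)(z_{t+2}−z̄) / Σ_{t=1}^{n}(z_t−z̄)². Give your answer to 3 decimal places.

Mean z̄ = (22.6 + 22.1 + 20.8 + 20.3 + 17.6 + 22.2 + 23.8 + 23.2 + 20.6 + 23.6 + 24.4)/11 = 21.9273
Numerator Σ_{t=1}^{9}(z_t−z̄)(z_{t+2}−z̄) = -8.0006
Denominator Σ(z_t−z̄)² = 39.0018
r_2 = -8.0006 / 39.0018 = -0.205

-0.205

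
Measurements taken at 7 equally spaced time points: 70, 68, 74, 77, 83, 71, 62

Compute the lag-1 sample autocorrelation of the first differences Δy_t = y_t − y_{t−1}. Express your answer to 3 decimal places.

0.208

First differences Δy: -2, 6, 3, 6, -12, -9
Mean of differences = -1.3333
Numerator Σ(Δy_t−Δȳ)(Δy_{t+1}−Δȳ) = 62.2222
Denominator Σ(Δy_t−Δȳ)² = 299.3333
r_1(Δy) = 62.2222 / 299.3333 = 0.208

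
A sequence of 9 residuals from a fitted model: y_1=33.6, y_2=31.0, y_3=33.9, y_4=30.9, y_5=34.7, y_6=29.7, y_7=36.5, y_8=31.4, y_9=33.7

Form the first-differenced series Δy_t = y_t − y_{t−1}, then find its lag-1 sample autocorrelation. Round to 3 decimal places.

-0.900

First differences Δy: -2.6, 2.9, -3.0, 3.8, -5.0, 6.8, -5.1, 2.3
Mean of differences = 0.0125
Numerator Σ(Δy_t−Δȳ)(Δy_{t+1}−Δȳ) = -127.0552
Denominator Σ(Δy_t−Δȳ)² = 141.1488
r_1(Δy) = -127.0552 / 141.1488 = -0.900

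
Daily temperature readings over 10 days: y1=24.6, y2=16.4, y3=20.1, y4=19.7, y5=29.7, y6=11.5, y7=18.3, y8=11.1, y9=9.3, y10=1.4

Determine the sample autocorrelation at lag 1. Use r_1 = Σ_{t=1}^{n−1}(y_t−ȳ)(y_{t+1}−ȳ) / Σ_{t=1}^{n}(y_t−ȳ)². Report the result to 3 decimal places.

Mean ȳ = (24.6 + 16.4 + 20.1 + 19.7 + 29.7 + 11.5 + 18.3 + 11.1 + 9.3 + 1.4)/10 = 16.2100
Numerator Σ_{t=1}^{9}(y_t−ȳ)(y_{t+1}−ȳ) = 116.5749
Denominator Σ(y_t−ȳ)² = 599.4690
r_1 = 116.5749 / 599.4690 = 0.194

0.194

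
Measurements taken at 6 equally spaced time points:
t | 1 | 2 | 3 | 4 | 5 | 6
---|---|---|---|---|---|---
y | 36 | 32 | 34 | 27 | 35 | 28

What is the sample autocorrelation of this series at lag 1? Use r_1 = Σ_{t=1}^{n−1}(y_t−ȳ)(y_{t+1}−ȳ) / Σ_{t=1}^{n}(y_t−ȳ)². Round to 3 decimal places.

-0.529

Mean ȳ = (36 + 32 + 34 + 27 + 35 + 28)/6 = 32.0000
Deviations from mean: 4.0000, 0.0000, 2.0000, -5.0000, 3.0000, -4.0000
Numerator Σ_{t=1}^{5}(y_t−ȳ)(y_{t+1}−ȳ) = -37.0000
Denominator Σ(y_t−ȳ)² = 70.0000
r_1 = -37.0000 / 70.0000 = -0.529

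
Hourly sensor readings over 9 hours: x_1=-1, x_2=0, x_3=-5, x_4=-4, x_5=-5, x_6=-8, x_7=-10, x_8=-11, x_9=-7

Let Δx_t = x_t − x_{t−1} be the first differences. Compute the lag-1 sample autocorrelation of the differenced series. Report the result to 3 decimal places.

First differences Δx: 1, -5, 1, -1, -3, -2, -1, 4
Mean of differences = -0.7500
Numerator Σ(Δx_t−Δx̄)(Δx_{t+1}−Δx̄) = -12.8125
Denominator Σ(Δx_t−Δx̄)² = 53.5000
r_1(Δx) = -12.8125 / 53.5000 = -0.239

-0.239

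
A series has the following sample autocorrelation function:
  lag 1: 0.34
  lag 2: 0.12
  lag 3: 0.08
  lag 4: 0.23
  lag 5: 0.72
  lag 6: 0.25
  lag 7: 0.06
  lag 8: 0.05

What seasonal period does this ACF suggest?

The largest autocorrelation is r_5 = 0.72; the remaining lags stay at or below 0.34. The elevated value at lag 1 (0.34), dropping to 0.12 at lag 2, reflects decaying short-term dependence rather than seasonality.
The dominant spike at lag 5 indicates a seasonal period of 5.

5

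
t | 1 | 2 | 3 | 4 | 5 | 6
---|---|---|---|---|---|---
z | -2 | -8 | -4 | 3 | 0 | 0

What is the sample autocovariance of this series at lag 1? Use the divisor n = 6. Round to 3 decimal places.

Mean z̄ = (-2 − 8 − 4 + 3 + 0 + 0)/6 = -1.8333
Deviations: -0.1667, -6.1667, -2.1667, 4.8333, 1.8333, 1.8333
Σ_{t=1}^{5}(z_t−z̄)(z_{t+1}−z̄) = 16.1389
γ_1 = 16.1389 / 6 = 2.690

2.690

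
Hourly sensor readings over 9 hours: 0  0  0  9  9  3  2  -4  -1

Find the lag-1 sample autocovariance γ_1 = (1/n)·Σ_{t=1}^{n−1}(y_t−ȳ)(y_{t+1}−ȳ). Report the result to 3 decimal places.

Mean ȳ = (0 + 0 + 0 + 9 + 9 + 3 + 2 − 4 − 1)/9 = 2.0000
Σ_{t=1}^{8}(y_t−ȳ)(y_{t+1}−ȳ) = 68.0000
γ_1 = 68.0000 / 9 = 7.556

7.556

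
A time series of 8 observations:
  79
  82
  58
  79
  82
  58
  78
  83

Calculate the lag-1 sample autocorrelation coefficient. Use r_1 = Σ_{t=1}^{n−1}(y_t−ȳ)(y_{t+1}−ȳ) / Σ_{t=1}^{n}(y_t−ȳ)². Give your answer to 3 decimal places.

-0.357

Mean ȳ = (79 + 82 + 58 + 79 + 82 + 58 + 78 + 83)/8 = 74.8750
Deviations from mean: 4.1250, 7.1250, -16.8750, 4.1250, 7.1250, -16.8750, 3.1250, 8.1250
Σ(y_t−ȳ)(y_{t+1}−ȳ) = (29.3906) + (-120.2344) + (-69.6094) + (29.3906) + (-120.2344) + (-52.7344) + (25.3906) = -278.6406
Denominator Σ(y_t−ȳ)² = 780.8750
r_1 = -278.6406 / 780.8750 = -0.357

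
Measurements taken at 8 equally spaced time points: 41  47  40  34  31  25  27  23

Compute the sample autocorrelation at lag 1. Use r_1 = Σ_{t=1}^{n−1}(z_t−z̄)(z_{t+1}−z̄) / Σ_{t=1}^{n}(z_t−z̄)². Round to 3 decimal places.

0.656

Mean z̄ = (41 + 47 + 40 + 34 + 31 + 25 + 27 + 23)/8 = 33.5000
Deviations from mean: 7.5000, 13.5000, 6.5000, 0.5000, -2.5000, -8.5000, -6.5000, -10.5000
Numerator Σ_{t=1}^{7}(z_t−z̄)(z_{t+1}−z̄) = 335.7500
Denominator Σ(z_t−z̄)² = 512.0000
r_1 = 335.7500 / 512.0000 = 0.656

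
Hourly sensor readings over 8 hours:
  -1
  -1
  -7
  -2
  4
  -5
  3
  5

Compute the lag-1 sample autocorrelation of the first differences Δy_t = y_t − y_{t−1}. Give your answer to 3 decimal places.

First differences Δy: 0, -6, 5, 6, -9, 8, 2
Mean of differences = 0.8571
Numerator Σ(Δy_t−Δȳ)(Δy_{t+1}−Δȳ) = -114.1633
Denominator Σ(Δy_t−Δȳ)² = 240.8571
r_1(Δy) = -114.1633 / 240.8571 = -0.474

-0.474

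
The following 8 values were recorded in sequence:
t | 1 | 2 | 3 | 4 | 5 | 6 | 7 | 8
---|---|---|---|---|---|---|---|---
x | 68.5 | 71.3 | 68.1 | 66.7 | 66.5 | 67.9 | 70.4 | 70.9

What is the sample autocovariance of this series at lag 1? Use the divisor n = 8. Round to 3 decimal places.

Mean x̄ = (68.5 + 71.3 + 68.1 + 66.7 + 66.5 + 67.9 + 70.4 + 70.9)/8 = 68.7875
Σ_{t=1}^{7}(x_t−x̄)(x_{t+1}−x̄) = 7.7661
γ_1 = 7.7661 / 8 = 0.971

0.971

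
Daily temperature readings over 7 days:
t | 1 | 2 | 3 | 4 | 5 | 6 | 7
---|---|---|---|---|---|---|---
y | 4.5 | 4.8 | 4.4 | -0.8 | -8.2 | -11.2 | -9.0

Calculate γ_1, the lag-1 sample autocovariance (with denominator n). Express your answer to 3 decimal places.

29.877

Mean ȳ = (4.5 + 4.8 + 4.4 − 0.8 − 8.2 − 11.2 − 9.0)/7 = -2.2143
Σ_{t=1}^{6}(y_t−ȳ)(y_{t+1}−ȳ) = 209.1398
γ_1 = 209.1398 / 7 = 29.877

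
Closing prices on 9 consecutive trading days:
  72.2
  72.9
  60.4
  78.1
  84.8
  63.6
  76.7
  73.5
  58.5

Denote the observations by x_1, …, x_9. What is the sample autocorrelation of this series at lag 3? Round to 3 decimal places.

0.457

Mean x̄ = (72.2 + 72.9 + 60.4 + 78.1 + 84.8 + 63.6 + 76.7 + 73.5 + 58.5)/9 = 71.1889
Σ(x_t−x̄)(x_{t+3}−x̄) = (6.9879) + (23.2901) + (81.8757) + (38.0879) + (31.4568) + (96.2946) = 277.9930
Denominator Σ(x_t−x̄)² = 607.6889
r_3 = 277.9930 / 607.6889 = 0.457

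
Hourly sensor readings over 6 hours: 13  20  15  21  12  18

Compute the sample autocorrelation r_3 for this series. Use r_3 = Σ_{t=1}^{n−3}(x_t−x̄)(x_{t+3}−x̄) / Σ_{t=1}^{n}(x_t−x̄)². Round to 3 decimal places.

-0.486

Mean x̄ = (13 + 20 + 15 + 21 + 12 + 18)/6 = 16.5000
Deviations from mean: -3.5000, 3.5000, -1.5000, 4.5000, -4.5000, 1.5000
Σ(x_t−x̄)(x_{t+3}−x̄) = (-15.7500) + (-15.7500) + (-2.2500) = -33.7500
Denominator Σ(x_t−x̄)² = 69.5000
r_3 = -33.7500 / 69.5000 = -0.486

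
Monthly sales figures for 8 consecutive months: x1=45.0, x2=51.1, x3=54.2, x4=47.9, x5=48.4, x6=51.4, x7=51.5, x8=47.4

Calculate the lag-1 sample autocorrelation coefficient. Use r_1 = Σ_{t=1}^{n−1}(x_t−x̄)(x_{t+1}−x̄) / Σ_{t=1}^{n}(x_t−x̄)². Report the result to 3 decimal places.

Mean x̄ = (45.0 + 51.1 + 54.2 + 47.9 + 48.4 + 51.4 + 51.5 + 47.4)/8 = 49.6125
Σ(x_t−x̄)(x_{t+1}−x̄) = (-6.8611) + (6.8239) + (-7.8561) + (2.0764) + (-2.1673) + (3.3739) + (-4.1761) = -8.7864
Denominator Σ(x_t−x̄)² = 60.5888
r_1 = -8.7864 / 60.5888 = -0.145

-0.145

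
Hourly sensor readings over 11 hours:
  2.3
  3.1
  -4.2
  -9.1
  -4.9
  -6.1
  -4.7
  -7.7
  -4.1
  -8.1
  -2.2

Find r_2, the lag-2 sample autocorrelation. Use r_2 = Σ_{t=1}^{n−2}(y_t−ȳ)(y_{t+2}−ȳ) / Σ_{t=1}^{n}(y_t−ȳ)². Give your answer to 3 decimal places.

-0.033

Mean ȳ = (2.3 + 3.1 − 4.2 − 9.1 − 4.9 − 6.1 − 4.7 − 7.7 − 4.1 − 8.1 − 2.2)/11 = -4.1545
Numerator Σ_{t=1}^{9}(y_t−ȳ)(y_{t+2}−ȳ) = -5.1460
Denominator Σ(y_t−ȳ)² = 155.3473
r_2 = -5.1460 / 155.3473 = -0.033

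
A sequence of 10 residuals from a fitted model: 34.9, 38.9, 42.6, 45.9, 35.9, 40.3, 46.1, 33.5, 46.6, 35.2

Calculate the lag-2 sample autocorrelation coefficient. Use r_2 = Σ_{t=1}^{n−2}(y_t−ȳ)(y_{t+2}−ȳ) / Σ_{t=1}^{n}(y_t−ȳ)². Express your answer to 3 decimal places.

Mean ȳ = (34.9 + 38.9 + 42.6 + 45.9 + 35.9 + 40.3 + 46.1 + 33.5 + 46.6 + 35.2)/10 = 39.9900
Numerator Σ_{t=1}^{8}(y_t−ȳ)(y_{t+2}−ȳ) = 15.9028
Denominator Σ(y_t−ȳ)² = 231.7490
r_2 = 15.9028 / 231.7490 = 0.069

0.069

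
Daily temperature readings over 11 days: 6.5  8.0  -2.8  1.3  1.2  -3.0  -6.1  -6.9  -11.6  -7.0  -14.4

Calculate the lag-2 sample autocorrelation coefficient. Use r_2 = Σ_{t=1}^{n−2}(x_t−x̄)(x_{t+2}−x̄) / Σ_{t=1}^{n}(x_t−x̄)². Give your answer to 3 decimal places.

Mean x̄ = (6.5 + 8.0 − 2.8 + 1.3 + 1.2 − 3.0 − 6.1 − 6.9 − 11.6 − 7.0 − 14.4)/11 = -3.1636
Numerator Σ_{t=1}^{9}(x_t−x̄)(x_{t+2}−x̄) = 176.1374
Denominator Σ(x_t−x̄)² = 491.8655
r_2 = 176.1374 / 491.8655 = 0.358

0.358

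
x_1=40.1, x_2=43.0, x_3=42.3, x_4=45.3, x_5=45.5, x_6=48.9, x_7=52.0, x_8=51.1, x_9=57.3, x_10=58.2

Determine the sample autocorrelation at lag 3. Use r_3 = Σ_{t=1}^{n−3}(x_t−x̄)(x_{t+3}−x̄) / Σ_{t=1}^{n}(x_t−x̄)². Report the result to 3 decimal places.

Mean x̄ = (40.1 + 43.0 + 42.3 + 45.3 + 45.5 + 48.9 + 52.0 + 51.1 + 57.3 + 58.2)/10 = 48.3700
Σ(x_t−x̄)(x_{t+3}−x̄) = (25.3889) + (15.4119) + (-3.2171) + (-11.1441) + (-7.8351) + (4.7329) + (35.6829) = 59.0203
Denominator Σ(x_t−x̄)² = 349.0210
r_3 = 59.0203 / 349.0210 = 0.169

0.169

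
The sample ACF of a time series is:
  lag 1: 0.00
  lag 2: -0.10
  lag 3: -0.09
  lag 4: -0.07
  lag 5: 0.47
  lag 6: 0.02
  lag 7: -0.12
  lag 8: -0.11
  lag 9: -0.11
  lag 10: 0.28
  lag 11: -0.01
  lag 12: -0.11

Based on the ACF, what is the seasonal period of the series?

The largest autocorrelation is r_5 = 0.47, with a weaker echo at lag 10 (0.28); the remaining lags stay at or below 0.02.
The dominant spike at lag 5 indicates a seasonal period of 5.

5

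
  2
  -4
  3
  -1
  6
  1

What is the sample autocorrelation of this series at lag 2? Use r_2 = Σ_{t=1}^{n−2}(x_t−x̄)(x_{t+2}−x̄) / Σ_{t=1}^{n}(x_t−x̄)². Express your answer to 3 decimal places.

0.373

Mean x̄ = (2 − 4 + 3 − 1 + 6 + 1)/6 = 1.1667
Numerator Σ_{t=1}^{4}(x_t−x̄)(x_{t+2}−x̄) = 21.9444
Denominator Σ(x_t−x̄)² = 58.8333
r_2 = 21.9444 / 58.8333 = 0.373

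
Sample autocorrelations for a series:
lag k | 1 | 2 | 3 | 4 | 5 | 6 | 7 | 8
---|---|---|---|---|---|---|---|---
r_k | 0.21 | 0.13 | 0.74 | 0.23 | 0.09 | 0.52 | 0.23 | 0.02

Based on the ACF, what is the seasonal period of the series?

The largest autocorrelation is r_3 = 0.74, with a weaker echo at lag 6 (0.52); the remaining lags stay at or below 0.23.
The dominant spike at lag 3 indicates a seasonal period of 3.

3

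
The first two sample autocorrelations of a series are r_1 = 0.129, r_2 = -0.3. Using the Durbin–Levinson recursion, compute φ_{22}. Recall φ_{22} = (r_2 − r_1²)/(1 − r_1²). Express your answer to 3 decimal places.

φ_{22} = (r_2 − r_1²) / (1 − r_1²)
r_1² = (0.129)² = 0.016641
Numerator = -0.3 − 0.0166 = -0.3166; denominator = 1 − 0.0166 = 0.9834
φ_{22} = -0.3166 / 0.9834 = -0.322

-0.322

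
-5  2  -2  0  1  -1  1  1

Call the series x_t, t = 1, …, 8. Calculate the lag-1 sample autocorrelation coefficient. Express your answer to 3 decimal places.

Mean x̄ = (-5 + 2 − 2 + 0 + 1 − 1 + 1 + 1)/8 = -0.3750
Σ(x_t−x̄)(x_{t+1}−x̄) = (-10.9844) + (-3.8594) + (-0.6094) + (0.5156) + (-0.8594) + (-0.8594) + (1.8906) = -14.7656
Denominator Σ(x_t−x̄)² = 35.8750
r_1 = -14.7656 / 35.8750 = -0.412

-0.412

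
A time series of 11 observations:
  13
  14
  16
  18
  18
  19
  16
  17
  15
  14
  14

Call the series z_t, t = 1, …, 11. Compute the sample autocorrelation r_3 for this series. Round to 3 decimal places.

-0.294

Mean z̄ = (13 + 14 + 16 + 18 + 18 + 19 + 16 + 17 + 15 + 14 + 14)/11 = 15.8182
Numerator Σ_{t=1}^{8}(z_t−z̄)(z_{t+3}−z̄) = -11.6446
Denominator Σ(z_t−z̄)² = 39.6364
r_3 = -11.6446 / 39.6364 = -0.294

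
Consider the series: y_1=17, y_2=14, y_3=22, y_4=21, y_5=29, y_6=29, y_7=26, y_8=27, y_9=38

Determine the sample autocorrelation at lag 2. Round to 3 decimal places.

0.157

Mean ȳ = (17 + 14 + 22 + 21 + 29 + 29 + 26 + 27 + 38)/9 = 24.7778
Σ(y_t−ȳ)(y_{t+2}−ȳ) = (21.6049) + (40.7160) + (-11.7284) + (-15.9506) + (5.1605) + (9.3827) + (16.1605) = 65.3457
Denominator Σ(y_t−ȳ)² = 415.5556
r_2 = 65.3457 / 415.5556 = 0.157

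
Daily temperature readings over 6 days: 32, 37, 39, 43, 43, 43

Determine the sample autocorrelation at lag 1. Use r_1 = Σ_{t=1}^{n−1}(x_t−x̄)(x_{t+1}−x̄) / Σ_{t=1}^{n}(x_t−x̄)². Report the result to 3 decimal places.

0.430

Mean x̄ = (32 + 37 + 39 + 43 + 43 + 43)/6 = 39.5000
Deviations from mean: -7.5000, -2.5000, -0.5000, 3.5000, 3.5000, 3.5000
Σ(x_t−x̄)(x_{t+1}−x̄) = (18.7500) + (1.2500) + (-1.7500) + (12.2500) + (12.2500) = 42.7500
Denominator Σ(x_t−x̄)² = 99.5000
r_1 = 42.7500 / 99.5000 = 0.430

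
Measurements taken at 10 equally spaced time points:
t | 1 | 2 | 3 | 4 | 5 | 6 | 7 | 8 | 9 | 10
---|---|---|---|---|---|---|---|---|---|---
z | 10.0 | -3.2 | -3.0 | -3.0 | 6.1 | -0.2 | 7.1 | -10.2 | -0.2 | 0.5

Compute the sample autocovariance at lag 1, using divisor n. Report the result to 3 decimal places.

-10.240

Mean z̄ = (10.0 − 3.2 − 3.0 − 3.0 + 6.1 − 0.2 + 7.1 − 10.2 − 0.2 + 0.5)/10 = 0.3900
Σ_{t=1}^{9}(z_t−z̄)(z_{t+1}−z̄) = -102.3981
γ_1 = -102.3981 / 10 = -10.240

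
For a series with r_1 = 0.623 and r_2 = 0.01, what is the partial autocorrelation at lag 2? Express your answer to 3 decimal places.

-0.618

φ_{22} = (r_2 − r_1²) / (1 − r_1²)
r_1² = (0.623)² = 0.388129
Numerator = 0.01 − 0.3881 = -0.3781; denominator = 1 − 0.3881 = 0.6119
φ_{22} = -0.3781 / 0.6119 = -0.618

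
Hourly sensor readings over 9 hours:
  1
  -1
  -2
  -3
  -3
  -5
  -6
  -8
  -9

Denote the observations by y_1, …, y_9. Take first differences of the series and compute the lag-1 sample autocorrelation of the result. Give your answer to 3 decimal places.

First differences Δy: -2, -1, -1, 0, -2, -1, -2, -1
Mean of differences = -1.2500
Numerator Σ(Δy_t−Δȳ)(Δy_{t+1}−Δȳ) = -1.3125
Denominator Σ(Δy_t−Δȳ)² = 3.5000
r_1(Δy) = -1.3125 / 3.5000 = -0.375

-0.375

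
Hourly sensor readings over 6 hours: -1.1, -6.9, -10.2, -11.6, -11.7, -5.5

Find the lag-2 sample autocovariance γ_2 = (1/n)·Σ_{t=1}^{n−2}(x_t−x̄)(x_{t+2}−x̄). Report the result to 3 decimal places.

-3.181

Mean x̄ = (-1.1 − 6.9 − 10.2 − 11.6 − 11.7 − 5.5)/6 = -7.8333
Deviations: 6.7333, 0.9333, -2.3667, -3.7667, -3.8667, 2.3333
Σ_{t=1}^{4}(x_t−x̄)(x_{t+2}−x̄) = -19.0889
γ_2 = -19.0889 / 6 = -3.181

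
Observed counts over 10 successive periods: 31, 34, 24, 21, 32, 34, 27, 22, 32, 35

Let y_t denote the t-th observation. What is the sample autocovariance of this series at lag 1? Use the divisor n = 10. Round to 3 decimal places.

Mean ȳ = (31 + 34 + 24 + 21 + 32 + 34 + 27 + 22 + 32 + 35)/10 = 29.2000
Σ_{t=1}^{9}(y_t−ȳ)(y_{t+1}−ȳ) = 18.1600
γ_1 = 18.1600 / 10 = 1.816

1.816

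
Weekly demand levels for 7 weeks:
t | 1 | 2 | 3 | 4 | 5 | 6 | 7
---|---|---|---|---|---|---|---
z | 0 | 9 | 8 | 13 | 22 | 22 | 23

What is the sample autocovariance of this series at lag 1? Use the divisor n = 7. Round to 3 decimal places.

33.507

Mean z̄ = (0 + 9 + 8 + 13 + 22 + 22 + 23)/7 = 13.8571
Σ_{t=1}^{6}(z_t−z̄)(z_{t+1}−z̄) = 234.5510
γ_1 = 234.5510 / 7 = 33.507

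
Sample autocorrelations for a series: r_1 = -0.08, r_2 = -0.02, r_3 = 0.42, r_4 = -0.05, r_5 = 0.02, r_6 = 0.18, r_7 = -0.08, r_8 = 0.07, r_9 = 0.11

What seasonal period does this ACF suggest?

3

The largest autocorrelation is r_3 = 0.42, with a weaker echo at lag 6 (0.18); the remaining lags stay at or below 0.11.
The dominant spike at lag 3 indicates a seasonal period of 3.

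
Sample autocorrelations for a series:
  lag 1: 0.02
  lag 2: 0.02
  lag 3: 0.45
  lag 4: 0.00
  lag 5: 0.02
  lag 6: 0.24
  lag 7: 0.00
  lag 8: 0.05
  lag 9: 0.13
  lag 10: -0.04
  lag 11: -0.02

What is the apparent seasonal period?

The largest autocorrelation is r_3 = 0.45, with a weaker echo at lag 6 (0.24); the remaining lags stay at or below 0.13.
The dominant spike at lag 3 indicates a seasonal period of 3.

3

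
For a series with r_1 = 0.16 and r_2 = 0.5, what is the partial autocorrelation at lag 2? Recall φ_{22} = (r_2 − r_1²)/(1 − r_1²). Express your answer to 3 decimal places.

φ_{22} = (r_2 − r_1²) / (1 − r_1²)
r_1² = (0.16)² = 0.0256
Numerator = 0.5 − 0.0256 = 0.4744; denominator = 1 − 0.0256 = 0.9744
φ_{22} = 0.4744 / 0.9744 = 0.487

0.487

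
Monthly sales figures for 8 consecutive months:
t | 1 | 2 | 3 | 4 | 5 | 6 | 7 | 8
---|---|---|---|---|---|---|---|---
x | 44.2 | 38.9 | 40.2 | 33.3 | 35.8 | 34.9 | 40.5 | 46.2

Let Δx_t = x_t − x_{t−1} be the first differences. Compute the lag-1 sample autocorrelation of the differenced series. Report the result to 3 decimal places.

-0.061

First differences Δx: -5.3, 1.3, -6.9, 2.5, -0.9, 5.6, 5.7
Mean of differences = 0.2857
Numerator Σ(Δx_t−Δx̄)(Δx_{t+1}−Δx̄) = -9.0188
Denominator Σ(Δx_t−Δx̄)² = 147.7286
r_1(Δx) = -9.0188 / 147.7286 = -0.061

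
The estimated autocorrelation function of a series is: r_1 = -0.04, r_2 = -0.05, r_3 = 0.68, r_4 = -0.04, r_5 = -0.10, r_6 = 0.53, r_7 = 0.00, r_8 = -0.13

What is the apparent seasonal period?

The largest autocorrelation is r_3 = 0.68, with a weaker echo at lag 6 (0.53); the remaining lags stay at or below 0.00.
The dominant spike at lag 3 indicates a seasonal period of 3.

3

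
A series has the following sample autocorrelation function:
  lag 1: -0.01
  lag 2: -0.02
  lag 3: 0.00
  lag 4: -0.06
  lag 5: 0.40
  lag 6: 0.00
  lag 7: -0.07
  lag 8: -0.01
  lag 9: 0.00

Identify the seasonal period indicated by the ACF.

The largest autocorrelation is r_5 = 0.40; the remaining lags stay at or below 0.00.
The dominant spike at lag 5 indicates a seasonal period of 5.

5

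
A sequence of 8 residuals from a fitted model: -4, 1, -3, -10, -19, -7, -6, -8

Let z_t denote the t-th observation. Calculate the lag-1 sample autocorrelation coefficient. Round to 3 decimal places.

Mean z̄ = (-4 + 1 − 3 − 10 − 19 − 7 − 6 − 8)/8 = -7.0000
Deviations from mean: 3.0000, 8.0000, 4.0000, -3.0000, -12.0000, 0.0000, 1.0000, -1.0000
Σ(z_t−z̄)(z_{t+1}−z̄) = (24.0000) + (32.0000) + (-12.0000) + (36.0000) + (0.0000) + (0.0000) + (-1.0000) = 79.0000
Denominator Σ(z_t−z̄)² = 244.0000
r_1 = 79.0000 / 244.0000 = 0.324

0.324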